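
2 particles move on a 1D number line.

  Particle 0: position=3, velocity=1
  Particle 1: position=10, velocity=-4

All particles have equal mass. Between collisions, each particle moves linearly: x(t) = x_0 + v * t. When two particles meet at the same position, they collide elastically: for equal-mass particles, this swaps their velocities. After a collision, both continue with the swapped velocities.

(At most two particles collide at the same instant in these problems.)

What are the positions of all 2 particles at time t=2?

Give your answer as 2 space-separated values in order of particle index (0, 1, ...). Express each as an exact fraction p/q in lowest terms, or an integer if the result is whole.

Answer: 2 5

Derivation:
Collision at t=7/5: particles 0 and 1 swap velocities; positions: p0=22/5 p1=22/5; velocities now: v0=-4 v1=1
Advance to t=2 (no further collisions before then); velocities: v0=-4 v1=1; positions = 2 5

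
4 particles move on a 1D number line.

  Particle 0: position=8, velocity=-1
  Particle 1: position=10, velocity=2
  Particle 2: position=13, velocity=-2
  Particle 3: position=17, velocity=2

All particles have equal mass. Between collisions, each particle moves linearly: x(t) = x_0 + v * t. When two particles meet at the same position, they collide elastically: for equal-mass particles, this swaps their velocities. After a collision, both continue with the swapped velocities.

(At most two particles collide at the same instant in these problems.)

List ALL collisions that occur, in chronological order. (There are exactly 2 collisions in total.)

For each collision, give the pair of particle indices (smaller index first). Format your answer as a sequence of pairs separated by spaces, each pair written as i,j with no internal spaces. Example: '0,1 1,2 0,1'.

Collision at t=3/4: particles 1 and 2 swap velocities; positions: p0=29/4 p1=23/2 p2=23/2 p3=37/2; velocities now: v0=-1 v1=-2 v2=2 v3=2
Collision at t=5: particles 0 and 1 swap velocities; positions: p0=3 p1=3 p2=20 p3=27; velocities now: v0=-2 v1=-1 v2=2 v3=2

Answer: 1,2 0,1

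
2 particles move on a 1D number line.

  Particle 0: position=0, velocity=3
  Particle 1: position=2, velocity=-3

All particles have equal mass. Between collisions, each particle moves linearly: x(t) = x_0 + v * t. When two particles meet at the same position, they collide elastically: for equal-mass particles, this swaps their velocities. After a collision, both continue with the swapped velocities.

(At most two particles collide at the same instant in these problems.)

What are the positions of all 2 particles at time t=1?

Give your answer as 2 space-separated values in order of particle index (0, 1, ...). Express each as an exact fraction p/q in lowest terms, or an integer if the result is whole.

Collision at t=1/3: particles 0 and 1 swap velocities; positions: p0=1 p1=1; velocities now: v0=-3 v1=3
Advance to t=1 (no further collisions before then); velocities: v0=-3 v1=3; positions = -1 3

Answer: -1 3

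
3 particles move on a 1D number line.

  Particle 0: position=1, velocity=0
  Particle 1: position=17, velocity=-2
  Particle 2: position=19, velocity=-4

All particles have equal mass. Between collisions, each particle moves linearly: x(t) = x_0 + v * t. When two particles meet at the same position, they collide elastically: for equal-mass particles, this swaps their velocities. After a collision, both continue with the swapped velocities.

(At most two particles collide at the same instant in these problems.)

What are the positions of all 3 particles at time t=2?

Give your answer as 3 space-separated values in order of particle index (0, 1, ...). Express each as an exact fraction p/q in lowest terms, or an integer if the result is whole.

Collision at t=1: particles 1 and 2 swap velocities; positions: p0=1 p1=15 p2=15; velocities now: v0=0 v1=-4 v2=-2
Advance to t=2 (no further collisions before then); velocities: v0=0 v1=-4 v2=-2; positions = 1 11 13

Answer: 1 11 13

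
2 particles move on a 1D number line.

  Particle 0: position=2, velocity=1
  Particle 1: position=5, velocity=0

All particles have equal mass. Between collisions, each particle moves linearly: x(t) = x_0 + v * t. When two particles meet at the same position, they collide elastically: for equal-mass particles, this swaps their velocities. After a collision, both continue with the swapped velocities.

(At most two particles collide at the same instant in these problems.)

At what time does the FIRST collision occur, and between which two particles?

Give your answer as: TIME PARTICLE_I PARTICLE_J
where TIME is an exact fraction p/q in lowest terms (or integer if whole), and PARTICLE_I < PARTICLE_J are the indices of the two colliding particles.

Pair (0,1): pos 2,5 vel 1,0 -> gap=3, closing at 1/unit, collide at t=3
Earliest collision: t=3 between 0 and 1

Answer: 3 0 1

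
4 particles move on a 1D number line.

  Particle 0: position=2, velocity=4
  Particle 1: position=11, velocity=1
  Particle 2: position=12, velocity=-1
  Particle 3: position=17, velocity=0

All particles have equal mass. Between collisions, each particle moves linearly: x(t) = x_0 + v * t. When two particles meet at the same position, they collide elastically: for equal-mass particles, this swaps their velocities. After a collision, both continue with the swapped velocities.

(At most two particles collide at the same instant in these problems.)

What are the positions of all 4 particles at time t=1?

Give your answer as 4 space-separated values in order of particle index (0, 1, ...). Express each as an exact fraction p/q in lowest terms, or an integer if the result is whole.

Collision at t=1/2: particles 1 and 2 swap velocities; positions: p0=4 p1=23/2 p2=23/2 p3=17; velocities now: v0=4 v1=-1 v2=1 v3=0
Advance to t=1 (no further collisions before then); velocities: v0=4 v1=-1 v2=1 v3=0; positions = 6 11 12 17

Answer: 6 11 12 17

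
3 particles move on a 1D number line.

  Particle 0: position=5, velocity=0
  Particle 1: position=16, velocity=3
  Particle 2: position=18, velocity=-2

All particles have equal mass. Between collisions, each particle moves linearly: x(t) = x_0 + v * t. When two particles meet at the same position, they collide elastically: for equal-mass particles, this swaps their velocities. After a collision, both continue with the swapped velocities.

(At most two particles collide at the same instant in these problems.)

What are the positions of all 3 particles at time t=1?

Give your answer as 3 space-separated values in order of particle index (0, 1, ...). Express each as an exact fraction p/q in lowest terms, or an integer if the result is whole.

Collision at t=2/5: particles 1 and 2 swap velocities; positions: p0=5 p1=86/5 p2=86/5; velocities now: v0=0 v1=-2 v2=3
Advance to t=1 (no further collisions before then); velocities: v0=0 v1=-2 v2=3; positions = 5 16 19

Answer: 5 16 19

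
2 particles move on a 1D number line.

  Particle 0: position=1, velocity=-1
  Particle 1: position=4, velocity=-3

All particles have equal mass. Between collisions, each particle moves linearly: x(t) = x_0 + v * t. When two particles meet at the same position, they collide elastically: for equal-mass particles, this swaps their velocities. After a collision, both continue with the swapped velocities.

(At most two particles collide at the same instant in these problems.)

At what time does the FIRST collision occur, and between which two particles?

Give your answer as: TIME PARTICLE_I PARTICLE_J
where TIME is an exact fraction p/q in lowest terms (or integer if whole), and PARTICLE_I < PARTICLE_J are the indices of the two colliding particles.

Pair (0,1): pos 1,4 vel -1,-3 -> gap=3, closing at 2/unit, collide at t=3/2
Earliest collision: t=3/2 between 0 and 1

Answer: 3/2 0 1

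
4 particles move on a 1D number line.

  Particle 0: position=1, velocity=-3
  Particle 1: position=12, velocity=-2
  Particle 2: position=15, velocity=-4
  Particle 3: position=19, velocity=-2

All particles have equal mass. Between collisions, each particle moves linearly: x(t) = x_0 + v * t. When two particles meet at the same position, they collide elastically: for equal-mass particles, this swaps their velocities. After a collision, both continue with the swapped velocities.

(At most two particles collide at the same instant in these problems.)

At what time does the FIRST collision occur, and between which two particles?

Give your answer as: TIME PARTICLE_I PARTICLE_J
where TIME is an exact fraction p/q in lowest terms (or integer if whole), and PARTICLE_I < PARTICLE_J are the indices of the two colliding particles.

Pair (0,1): pos 1,12 vel -3,-2 -> not approaching (rel speed -1 <= 0)
Pair (1,2): pos 12,15 vel -2,-4 -> gap=3, closing at 2/unit, collide at t=3/2
Pair (2,3): pos 15,19 vel -4,-2 -> not approaching (rel speed -2 <= 0)
Earliest collision: t=3/2 between 1 and 2

Answer: 3/2 1 2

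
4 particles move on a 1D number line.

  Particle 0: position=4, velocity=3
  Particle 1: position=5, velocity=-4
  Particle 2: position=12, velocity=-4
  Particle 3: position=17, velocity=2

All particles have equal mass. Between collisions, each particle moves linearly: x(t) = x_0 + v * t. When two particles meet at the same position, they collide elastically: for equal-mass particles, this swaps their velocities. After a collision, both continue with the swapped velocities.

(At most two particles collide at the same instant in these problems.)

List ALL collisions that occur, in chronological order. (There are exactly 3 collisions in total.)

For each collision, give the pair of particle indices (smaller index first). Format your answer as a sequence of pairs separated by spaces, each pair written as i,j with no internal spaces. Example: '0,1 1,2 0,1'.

Answer: 0,1 1,2 2,3

Derivation:
Collision at t=1/7: particles 0 and 1 swap velocities; positions: p0=31/7 p1=31/7 p2=80/7 p3=121/7; velocities now: v0=-4 v1=3 v2=-4 v3=2
Collision at t=8/7: particles 1 and 2 swap velocities; positions: p0=3/7 p1=52/7 p2=52/7 p3=135/7; velocities now: v0=-4 v1=-4 v2=3 v3=2
Collision at t=13: particles 2 and 3 swap velocities; positions: p0=-47 p1=-40 p2=43 p3=43; velocities now: v0=-4 v1=-4 v2=2 v3=3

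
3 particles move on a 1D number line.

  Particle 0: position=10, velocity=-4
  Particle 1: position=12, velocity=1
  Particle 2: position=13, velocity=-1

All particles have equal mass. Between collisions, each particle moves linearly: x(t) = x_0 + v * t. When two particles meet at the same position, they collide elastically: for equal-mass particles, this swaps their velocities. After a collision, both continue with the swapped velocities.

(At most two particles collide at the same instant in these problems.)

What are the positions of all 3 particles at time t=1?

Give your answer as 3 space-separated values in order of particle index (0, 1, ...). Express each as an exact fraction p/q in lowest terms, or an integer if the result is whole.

Answer: 6 12 13

Derivation:
Collision at t=1/2: particles 1 and 2 swap velocities; positions: p0=8 p1=25/2 p2=25/2; velocities now: v0=-4 v1=-1 v2=1
Advance to t=1 (no further collisions before then); velocities: v0=-4 v1=-1 v2=1; positions = 6 12 13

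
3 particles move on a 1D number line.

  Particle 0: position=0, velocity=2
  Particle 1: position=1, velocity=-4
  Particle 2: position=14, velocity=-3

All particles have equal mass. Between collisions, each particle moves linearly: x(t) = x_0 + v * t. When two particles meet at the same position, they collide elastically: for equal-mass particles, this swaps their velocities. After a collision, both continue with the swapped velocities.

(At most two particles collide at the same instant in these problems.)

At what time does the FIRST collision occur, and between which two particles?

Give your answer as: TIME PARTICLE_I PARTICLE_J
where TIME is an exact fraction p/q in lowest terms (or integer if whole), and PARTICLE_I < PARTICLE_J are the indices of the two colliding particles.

Answer: 1/6 0 1

Derivation:
Pair (0,1): pos 0,1 vel 2,-4 -> gap=1, closing at 6/unit, collide at t=1/6
Pair (1,2): pos 1,14 vel -4,-3 -> not approaching (rel speed -1 <= 0)
Earliest collision: t=1/6 between 0 and 1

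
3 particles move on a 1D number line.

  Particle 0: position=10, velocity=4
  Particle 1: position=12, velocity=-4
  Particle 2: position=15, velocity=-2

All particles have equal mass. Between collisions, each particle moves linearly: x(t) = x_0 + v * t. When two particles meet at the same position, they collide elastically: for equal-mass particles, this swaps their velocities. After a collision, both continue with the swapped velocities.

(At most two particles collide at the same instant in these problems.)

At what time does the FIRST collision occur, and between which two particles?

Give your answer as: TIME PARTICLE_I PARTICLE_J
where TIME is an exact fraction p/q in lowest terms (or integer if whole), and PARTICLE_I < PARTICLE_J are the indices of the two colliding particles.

Pair (0,1): pos 10,12 vel 4,-4 -> gap=2, closing at 8/unit, collide at t=1/4
Pair (1,2): pos 12,15 vel -4,-2 -> not approaching (rel speed -2 <= 0)
Earliest collision: t=1/4 between 0 and 1

Answer: 1/4 0 1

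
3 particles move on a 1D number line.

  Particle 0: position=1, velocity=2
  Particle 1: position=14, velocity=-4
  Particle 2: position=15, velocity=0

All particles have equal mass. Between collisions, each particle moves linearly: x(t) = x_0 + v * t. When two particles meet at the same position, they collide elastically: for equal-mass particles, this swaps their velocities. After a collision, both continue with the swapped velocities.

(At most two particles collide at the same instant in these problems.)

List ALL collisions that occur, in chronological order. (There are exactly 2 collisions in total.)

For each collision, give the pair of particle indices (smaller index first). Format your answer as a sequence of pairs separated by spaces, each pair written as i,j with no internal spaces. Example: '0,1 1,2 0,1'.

Collision at t=13/6: particles 0 and 1 swap velocities; positions: p0=16/3 p1=16/3 p2=15; velocities now: v0=-4 v1=2 v2=0
Collision at t=7: particles 1 and 2 swap velocities; positions: p0=-14 p1=15 p2=15; velocities now: v0=-4 v1=0 v2=2

Answer: 0,1 1,2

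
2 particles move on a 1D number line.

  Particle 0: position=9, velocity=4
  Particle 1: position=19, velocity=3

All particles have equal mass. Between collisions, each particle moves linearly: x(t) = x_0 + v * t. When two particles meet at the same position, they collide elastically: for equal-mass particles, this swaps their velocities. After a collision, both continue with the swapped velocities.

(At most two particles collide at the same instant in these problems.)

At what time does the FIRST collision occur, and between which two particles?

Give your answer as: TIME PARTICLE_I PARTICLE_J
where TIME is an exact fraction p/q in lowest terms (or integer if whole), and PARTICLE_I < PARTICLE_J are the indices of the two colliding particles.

Answer: 10 0 1

Derivation:
Pair (0,1): pos 9,19 vel 4,3 -> gap=10, closing at 1/unit, collide at t=10
Earliest collision: t=10 between 0 and 1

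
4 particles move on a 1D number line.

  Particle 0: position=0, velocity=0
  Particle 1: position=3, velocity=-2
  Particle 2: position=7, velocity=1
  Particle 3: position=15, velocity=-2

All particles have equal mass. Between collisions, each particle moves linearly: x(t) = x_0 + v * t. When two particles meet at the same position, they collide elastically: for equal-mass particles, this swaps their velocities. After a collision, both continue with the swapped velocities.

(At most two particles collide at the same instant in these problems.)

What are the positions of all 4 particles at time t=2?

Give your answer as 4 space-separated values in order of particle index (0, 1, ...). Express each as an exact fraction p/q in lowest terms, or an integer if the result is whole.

Answer: -1 0 9 11

Derivation:
Collision at t=3/2: particles 0 and 1 swap velocities; positions: p0=0 p1=0 p2=17/2 p3=12; velocities now: v0=-2 v1=0 v2=1 v3=-2
Advance to t=2 (no further collisions before then); velocities: v0=-2 v1=0 v2=1 v3=-2; positions = -1 0 9 11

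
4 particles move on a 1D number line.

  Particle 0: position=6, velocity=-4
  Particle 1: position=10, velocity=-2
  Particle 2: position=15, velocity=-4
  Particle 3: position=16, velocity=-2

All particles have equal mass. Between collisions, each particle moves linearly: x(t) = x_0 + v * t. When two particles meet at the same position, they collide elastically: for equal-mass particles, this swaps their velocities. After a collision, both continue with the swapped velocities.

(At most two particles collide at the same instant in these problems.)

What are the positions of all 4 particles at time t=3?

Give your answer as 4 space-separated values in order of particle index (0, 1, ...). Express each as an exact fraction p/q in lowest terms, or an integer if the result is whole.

Collision at t=5/2: particles 1 and 2 swap velocities; positions: p0=-4 p1=5 p2=5 p3=11; velocities now: v0=-4 v1=-4 v2=-2 v3=-2
Advance to t=3 (no further collisions before then); velocities: v0=-4 v1=-4 v2=-2 v3=-2; positions = -6 3 4 10

Answer: -6 3 4 10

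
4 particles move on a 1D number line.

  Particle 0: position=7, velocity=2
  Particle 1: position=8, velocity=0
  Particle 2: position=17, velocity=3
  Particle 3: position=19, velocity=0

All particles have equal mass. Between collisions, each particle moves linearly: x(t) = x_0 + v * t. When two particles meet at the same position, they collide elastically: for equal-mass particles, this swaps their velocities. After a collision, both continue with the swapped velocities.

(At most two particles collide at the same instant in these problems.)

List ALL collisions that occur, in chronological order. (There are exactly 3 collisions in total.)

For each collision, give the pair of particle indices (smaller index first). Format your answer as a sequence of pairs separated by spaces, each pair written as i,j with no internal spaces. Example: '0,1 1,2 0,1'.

Collision at t=1/2: particles 0 and 1 swap velocities; positions: p0=8 p1=8 p2=37/2 p3=19; velocities now: v0=0 v1=2 v2=3 v3=0
Collision at t=2/3: particles 2 and 3 swap velocities; positions: p0=8 p1=25/3 p2=19 p3=19; velocities now: v0=0 v1=2 v2=0 v3=3
Collision at t=6: particles 1 and 2 swap velocities; positions: p0=8 p1=19 p2=19 p3=35; velocities now: v0=0 v1=0 v2=2 v3=3

Answer: 0,1 2,3 1,2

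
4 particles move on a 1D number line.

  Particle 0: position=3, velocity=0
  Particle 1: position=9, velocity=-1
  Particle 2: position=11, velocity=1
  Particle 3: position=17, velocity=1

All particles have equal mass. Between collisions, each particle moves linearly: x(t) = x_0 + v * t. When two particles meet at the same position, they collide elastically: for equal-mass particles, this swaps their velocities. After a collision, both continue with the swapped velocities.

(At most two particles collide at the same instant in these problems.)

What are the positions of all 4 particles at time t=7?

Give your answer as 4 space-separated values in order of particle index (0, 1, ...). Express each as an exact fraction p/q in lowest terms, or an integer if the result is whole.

Collision at t=6: particles 0 and 1 swap velocities; positions: p0=3 p1=3 p2=17 p3=23; velocities now: v0=-1 v1=0 v2=1 v3=1
Advance to t=7 (no further collisions before then); velocities: v0=-1 v1=0 v2=1 v3=1; positions = 2 3 18 24

Answer: 2 3 18 24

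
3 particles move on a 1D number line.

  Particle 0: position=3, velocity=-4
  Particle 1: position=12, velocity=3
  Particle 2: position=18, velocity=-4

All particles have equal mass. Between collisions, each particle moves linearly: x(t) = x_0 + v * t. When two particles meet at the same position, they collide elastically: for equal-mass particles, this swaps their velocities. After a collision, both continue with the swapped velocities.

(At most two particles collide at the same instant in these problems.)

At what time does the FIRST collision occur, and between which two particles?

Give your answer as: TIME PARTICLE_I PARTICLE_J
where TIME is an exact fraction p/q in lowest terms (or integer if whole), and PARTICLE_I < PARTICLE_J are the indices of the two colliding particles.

Pair (0,1): pos 3,12 vel -4,3 -> not approaching (rel speed -7 <= 0)
Pair (1,2): pos 12,18 vel 3,-4 -> gap=6, closing at 7/unit, collide at t=6/7
Earliest collision: t=6/7 between 1 and 2

Answer: 6/7 1 2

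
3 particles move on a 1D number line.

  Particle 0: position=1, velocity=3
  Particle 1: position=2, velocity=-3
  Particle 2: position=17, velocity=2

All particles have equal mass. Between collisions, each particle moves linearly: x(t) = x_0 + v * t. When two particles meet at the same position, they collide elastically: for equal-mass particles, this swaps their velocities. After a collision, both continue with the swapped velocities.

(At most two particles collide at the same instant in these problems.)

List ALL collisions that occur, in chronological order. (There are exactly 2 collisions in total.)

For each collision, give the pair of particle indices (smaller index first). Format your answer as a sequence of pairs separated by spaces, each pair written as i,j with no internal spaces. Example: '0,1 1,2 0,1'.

Answer: 0,1 1,2

Derivation:
Collision at t=1/6: particles 0 and 1 swap velocities; positions: p0=3/2 p1=3/2 p2=52/3; velocities now: v0=-3 v1=3 v2=2
Collision at t=16: particles 1 and 2 swap velocities; positions: p0=-46 p1=49 p2=49; velocities now: v0=-3 v1=2 v2=3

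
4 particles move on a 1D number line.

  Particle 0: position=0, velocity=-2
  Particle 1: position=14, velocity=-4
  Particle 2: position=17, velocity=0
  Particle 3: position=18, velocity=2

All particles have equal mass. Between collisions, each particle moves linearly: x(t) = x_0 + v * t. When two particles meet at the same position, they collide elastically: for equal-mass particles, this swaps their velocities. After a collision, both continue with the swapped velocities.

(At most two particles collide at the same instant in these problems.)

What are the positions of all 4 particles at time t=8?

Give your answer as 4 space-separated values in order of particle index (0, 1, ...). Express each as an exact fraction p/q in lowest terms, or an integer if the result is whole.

Answer: -18 -16 17 34

Derivation:
Collision at t=7: particles 0 and 1 swap velocities; positions: p0=-14 p1=-14 p2=17 p3=32; velocities now: v0=-4 v1=-2 v2=0 v3=2
Advance to t=8 (no further collisions before then); velocities: v0=-4 v1=-2 v2=0 v3=2; positions = -18 -16 17 34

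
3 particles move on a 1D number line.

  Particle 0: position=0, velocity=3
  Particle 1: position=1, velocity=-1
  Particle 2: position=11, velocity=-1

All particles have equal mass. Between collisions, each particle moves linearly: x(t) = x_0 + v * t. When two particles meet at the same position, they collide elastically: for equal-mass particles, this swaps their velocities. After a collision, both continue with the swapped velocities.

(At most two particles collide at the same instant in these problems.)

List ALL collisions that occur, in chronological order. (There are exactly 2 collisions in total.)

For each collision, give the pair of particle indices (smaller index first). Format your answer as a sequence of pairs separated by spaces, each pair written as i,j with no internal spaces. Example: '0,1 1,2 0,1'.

Answer: 0,1 1,2

Derivation:
Collision at t=1/4: particles 0 and 1 swap velocities; positions: p0=3/4 p1=3/4 p2=43/4; velocities now: v0=-1 v1=3 v2=-1
Collision at t=11/4: particles 1 and 2 swap velocities; positions: p0=-7/4 p1=33/4 p2=33/4; velocities now: v0=-1 v1=-1 v2=3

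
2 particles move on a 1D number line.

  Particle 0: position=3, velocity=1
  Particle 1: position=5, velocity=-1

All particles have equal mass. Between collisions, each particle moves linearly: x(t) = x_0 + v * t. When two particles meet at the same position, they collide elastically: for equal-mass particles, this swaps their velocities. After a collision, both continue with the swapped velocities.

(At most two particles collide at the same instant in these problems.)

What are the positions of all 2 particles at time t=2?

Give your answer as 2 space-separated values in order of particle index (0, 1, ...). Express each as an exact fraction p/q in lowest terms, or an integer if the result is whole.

Collision at t=1: particles 0 and 1 swap velocities; positions: p0=4 p1=4; velocities now: v0=-1 v1=1
Advance to t=2 (no further collisions before then); velocities: v0=-1 v1=1; positions = 3 5

Answer: 3 5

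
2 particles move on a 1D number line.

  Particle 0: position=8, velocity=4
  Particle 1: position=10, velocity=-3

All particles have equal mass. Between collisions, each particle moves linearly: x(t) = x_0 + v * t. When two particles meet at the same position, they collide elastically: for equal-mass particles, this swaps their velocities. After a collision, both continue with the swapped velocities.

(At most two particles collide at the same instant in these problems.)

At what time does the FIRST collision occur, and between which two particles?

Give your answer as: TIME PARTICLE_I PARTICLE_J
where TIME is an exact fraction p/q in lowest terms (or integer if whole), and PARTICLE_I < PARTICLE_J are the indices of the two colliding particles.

Pair (0,1): pos 8,10 vel 4,-3 -> gap=2, closing at 7/unit, collide at t=2/7
Earliest collision: t=2/7 between 0 and 1

Answer: 2/7 0 1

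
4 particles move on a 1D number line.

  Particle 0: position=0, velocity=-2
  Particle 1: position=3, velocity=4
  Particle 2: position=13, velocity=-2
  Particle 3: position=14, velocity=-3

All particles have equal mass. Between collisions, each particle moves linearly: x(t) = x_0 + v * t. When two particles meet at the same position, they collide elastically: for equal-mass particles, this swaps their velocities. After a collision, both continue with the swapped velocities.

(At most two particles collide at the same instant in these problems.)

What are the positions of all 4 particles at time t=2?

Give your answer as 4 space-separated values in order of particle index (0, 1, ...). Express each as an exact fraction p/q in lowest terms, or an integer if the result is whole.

Answer: -4 8 9 11

Derivation:
Collision at t=1: particles 2 and 3 swap velocities; positions: p0=-2 p1=7 p2=11 p3=11; velocities now: v0=-2 v1=4 v2=-3 v3=-2
Collision at t=11/7: particles 1 and 2 swap velocities; positions: p0=-22/7 p1=65/7 p2=65/7 p3=69/7; velocities now: v0=-2 v1=-3 v2=4 v3=-2
Collision at t=5/3: particles 2 and 3 swap velocities; positions: p0=-10/3 p1=9 p2=29/3 p3=29/3; velocities now: v0=-2 v1=-3 v2=-2 v3=4
Advance to t=2 (no further collisions before then); velocities: v0=-2 v1=-3 v2=-2 v3=4; positions = -4 8 9 11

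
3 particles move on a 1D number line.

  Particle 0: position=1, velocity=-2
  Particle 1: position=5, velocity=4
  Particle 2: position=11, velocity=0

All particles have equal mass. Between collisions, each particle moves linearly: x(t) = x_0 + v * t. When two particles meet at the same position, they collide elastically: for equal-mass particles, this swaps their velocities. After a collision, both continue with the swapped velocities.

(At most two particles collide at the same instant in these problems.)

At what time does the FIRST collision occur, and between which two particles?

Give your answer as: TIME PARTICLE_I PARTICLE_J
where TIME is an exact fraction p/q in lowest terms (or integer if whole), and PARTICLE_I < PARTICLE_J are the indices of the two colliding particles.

Answer: 3/2 1 2

Derivation:
Pair (0,1): pos 1,5 vel -2,4 -> not approaching (rel speed -6 <= 0)
Pair (1,2): pos 5,11 vel 4,0 -> gap=6, closing at 4/unit, collide at t=3/2
Earliest collision: t=3/2 between 1 and 2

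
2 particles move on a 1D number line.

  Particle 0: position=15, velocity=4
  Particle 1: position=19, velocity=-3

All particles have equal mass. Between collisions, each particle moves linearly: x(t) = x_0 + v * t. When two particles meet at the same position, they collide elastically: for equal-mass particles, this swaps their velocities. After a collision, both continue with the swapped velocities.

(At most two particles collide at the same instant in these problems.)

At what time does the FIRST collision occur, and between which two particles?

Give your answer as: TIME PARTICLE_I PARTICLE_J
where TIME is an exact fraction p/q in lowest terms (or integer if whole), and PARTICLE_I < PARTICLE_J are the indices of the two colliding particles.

Answer: 4/7 0 1

Derivation:
Pair (0,1): pos 15,19 vel 4,-3 -> gap=4, closing at 7/unit, collide at t=4/7
Earliest collision: t=4/7 between 0 and 1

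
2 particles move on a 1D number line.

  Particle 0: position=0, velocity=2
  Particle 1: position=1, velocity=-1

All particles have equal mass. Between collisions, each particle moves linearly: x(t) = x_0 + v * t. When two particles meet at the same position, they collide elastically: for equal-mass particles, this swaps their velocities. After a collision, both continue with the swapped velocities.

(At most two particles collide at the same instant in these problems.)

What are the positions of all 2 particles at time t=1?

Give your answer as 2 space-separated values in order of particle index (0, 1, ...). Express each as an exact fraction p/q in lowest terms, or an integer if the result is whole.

Collision at t=1/3: particles 0 and 1 swap velocities; positions: p0=2/3 p1=2/3; velocities now: v0=-1 v1=2
Advance to t=1 (no further collisions before then); velocities: v0=-1 v1=2; positions = 0 2

Answer: 0 2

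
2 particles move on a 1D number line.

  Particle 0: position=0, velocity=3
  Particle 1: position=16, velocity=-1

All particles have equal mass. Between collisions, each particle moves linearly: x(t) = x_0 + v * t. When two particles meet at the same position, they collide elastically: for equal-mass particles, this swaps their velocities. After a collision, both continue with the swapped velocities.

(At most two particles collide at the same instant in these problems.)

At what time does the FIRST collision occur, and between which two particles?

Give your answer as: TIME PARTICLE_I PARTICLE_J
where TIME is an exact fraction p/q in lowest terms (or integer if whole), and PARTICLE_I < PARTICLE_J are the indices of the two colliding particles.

Pair (0,1): pos 0,16 vel 3,-1 -> gap=16, closing at 4/unit, collide at t=4
Earliest collision: t=4 between 0 and 1

Answer: 4 0 1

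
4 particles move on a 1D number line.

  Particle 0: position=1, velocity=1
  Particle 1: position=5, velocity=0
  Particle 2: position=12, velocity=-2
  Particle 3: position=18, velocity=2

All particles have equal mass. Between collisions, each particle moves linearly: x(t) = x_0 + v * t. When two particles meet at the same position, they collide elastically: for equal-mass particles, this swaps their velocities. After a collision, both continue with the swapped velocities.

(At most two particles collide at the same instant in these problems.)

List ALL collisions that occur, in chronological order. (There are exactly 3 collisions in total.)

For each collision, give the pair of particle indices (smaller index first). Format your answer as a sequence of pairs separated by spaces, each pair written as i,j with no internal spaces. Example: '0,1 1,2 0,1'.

Answer: 1,2 0,1 1,2

Derivation:
Collision at t=7/2: particles 1 and 2 swap velocities; positions: p0=9/2 p1=5 p2=5 p3=25; velocities now: v0=1 v1=-2 v2=0 v3=2
Collision at t=11/3: particles 0 and 1 swap velocities; positions: p0=14/3 p1=14/3 p2=5 p3=76/3; velocities now: v0=-2 v1=1 v2=0 v3=2
Collision at t=4: particles 1 and 2 swap velocities; positions: p0=4 p1=5 p2=5 p3=26; velocities now: v0=-2 v1=0 v2=1 v3=2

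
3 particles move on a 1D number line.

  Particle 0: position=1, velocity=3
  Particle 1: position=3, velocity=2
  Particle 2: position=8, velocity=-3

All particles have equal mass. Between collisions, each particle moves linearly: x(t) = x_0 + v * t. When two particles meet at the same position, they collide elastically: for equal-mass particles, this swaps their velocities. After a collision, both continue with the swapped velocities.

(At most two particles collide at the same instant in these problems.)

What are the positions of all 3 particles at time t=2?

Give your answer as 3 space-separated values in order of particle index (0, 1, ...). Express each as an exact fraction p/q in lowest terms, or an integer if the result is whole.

Collision at t=1: particles 1 and 2 swap velocities; positions: p0=4 p1=5 p2=5; velocities now: v0=3 v1=-3 v2=2
Collision at t=7/6: particles 0 and 1 swap velocities; positions: p0=9/2 p1=9/2 p2=16/3; velocities now: v0=-3 v1=3 v2=2
Collision at t=2: particles 1 and 2 swap velocities; positions: p0=2 p1=7 p2=7; velocities now: v0=-3 v1=2 v2=3
Advance to t=2 (no further collisions before then); velocities: v0=-3 v1=2 v2=3; positions = 2 7 7

Answer: 2 7 7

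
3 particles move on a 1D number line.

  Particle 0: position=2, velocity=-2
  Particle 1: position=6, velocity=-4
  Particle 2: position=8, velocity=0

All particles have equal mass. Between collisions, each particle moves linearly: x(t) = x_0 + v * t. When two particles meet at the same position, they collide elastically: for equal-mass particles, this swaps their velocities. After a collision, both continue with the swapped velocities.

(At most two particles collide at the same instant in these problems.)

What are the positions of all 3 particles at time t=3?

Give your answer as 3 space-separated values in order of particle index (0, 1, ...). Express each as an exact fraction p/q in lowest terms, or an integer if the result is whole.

Collision at t=2: particles 0 and 1 swap velocities; positions: p0=-2 p1=-2 p2=8; velocities now: v0=-4 v1=-2 v2=0
Advance to t=3 (no further collisions before then); velocities: v0=-4 v1=-2 v2=0; positions = -6 -4 8

Answer: -6 -4 8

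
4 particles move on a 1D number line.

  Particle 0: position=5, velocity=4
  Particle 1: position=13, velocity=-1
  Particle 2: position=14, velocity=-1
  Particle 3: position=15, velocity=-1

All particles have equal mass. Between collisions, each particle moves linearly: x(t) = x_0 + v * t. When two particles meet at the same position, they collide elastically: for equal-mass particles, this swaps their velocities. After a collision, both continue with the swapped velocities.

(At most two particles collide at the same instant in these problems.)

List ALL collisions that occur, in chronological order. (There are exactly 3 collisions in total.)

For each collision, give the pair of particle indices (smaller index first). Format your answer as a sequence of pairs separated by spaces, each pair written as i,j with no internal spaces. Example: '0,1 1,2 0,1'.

Answer: 0,1 1,2 2,3

Derivation:
Collision at t=8/5: particles 0 and 1 swap velocities; positions: p0=57/5 p1=57/5 p2=62/5 p3=67/5; velocities now: v0=-1 v1=4 v2=-1 v3=-1
Collision at t=9/5: particles 1 and 2 swap velocities; positions: p0=56/5 p1=61/5 p2=61/5 p3=66/5; velocities now: v0=-1 v1=-1 v2=4 v3=-1
Collision at t=2: particles 2 and 3 swap velocities; positions: p0=11 p1=12 p2=13 p3=13; velocities now: v0=-1 v1=-1 v2=-1 v3=4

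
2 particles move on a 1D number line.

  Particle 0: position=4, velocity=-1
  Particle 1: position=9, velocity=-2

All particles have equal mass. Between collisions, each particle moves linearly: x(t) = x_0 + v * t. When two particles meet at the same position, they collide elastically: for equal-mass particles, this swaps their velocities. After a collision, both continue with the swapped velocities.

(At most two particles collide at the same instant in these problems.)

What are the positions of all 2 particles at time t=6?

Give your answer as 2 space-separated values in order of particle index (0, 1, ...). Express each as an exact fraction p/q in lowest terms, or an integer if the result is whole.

Answer: -3 -2

Derivation:
Collision at t=5: particles 0 and 1 swap velocities; positions: p0=-1 p1=-1; velocities now: v0=-2 v1=-1
Advance to t=6 (no further collisions before then); velocities: v0=-2 v1=-1; positions = -3 -2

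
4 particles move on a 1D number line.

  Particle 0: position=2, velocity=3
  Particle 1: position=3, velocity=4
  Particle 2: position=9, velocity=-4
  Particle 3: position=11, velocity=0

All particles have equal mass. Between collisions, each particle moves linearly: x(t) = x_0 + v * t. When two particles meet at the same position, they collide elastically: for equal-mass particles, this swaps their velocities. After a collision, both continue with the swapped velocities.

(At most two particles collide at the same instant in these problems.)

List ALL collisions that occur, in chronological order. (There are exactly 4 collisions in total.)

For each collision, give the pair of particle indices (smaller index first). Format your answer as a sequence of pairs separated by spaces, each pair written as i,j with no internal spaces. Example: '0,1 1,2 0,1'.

Collision at t=3/4: particles 1 and 2 swap velocities; positions: p0=17/4 p1=6 p2=6 p3=11; velocities now: v0=3 v1=-4 v2=4 v3=0
Collision at t=1: particles 0 and 1 swap velocities; positions: p0=5 p1=5 p2=7 p3=11; velocities now: v0=-4 v1=3 v2=4 v3=0
Collision at t=2: particles 2 and 3 swap velocities; positions: p0=1 p1=8 p2=11 p3=11; velocities now: v0=-4 v1=3 v2=0 v3=4
Collision at t=3: particles 1 and 2 swap velocities; positions: p0=-3 p1=11 p2=11 p3=15; velocities now: v0=-4 v1=0 v2=3 v3=4

Answer: 1,2 0,1 2,3 1,2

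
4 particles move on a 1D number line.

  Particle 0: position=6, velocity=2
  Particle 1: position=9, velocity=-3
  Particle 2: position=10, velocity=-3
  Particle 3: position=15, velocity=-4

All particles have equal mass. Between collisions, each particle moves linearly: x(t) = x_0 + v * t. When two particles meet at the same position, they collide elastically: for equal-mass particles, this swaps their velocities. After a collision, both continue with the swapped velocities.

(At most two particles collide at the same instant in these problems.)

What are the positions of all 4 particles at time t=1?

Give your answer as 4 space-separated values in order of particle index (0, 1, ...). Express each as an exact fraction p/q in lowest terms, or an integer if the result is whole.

Answer: 6 7 8 11

Derivation:
Collision at t=3/5: particles 0 and 1 swap velocities; positions: p0=36/5 p1=36/5 p2=41/5 p3=63/5; velocities now: v0=-3 v1=2 v2=-3 v3=-4
Collision at t=4/5: particles 1 and 2 swap velocities; positions: p0=33/5 p1=38/5 p2=38/5 p3=59/5; velocities now: v0=-3 v1=-3 v2=2 v3=-4
Advance to t=1 (no further collisions before then); velocities: v0=-3 v1=-3 v2=2 v3=-4; positions = 6 7 8 11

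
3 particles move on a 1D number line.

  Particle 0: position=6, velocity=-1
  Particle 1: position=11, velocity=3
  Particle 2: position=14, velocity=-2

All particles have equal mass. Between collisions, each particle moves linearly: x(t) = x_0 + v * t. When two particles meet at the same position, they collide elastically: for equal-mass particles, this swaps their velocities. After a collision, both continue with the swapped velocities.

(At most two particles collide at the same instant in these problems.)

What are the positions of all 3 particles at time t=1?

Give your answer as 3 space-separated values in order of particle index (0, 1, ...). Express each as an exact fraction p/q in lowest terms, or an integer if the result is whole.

Answer: 5 12 14

Derivation:
Collision at t=3/5: particles 1 and 2 swap velocities; positions: p0=27/5 p1=64/5 p2=64/5; velocities now: v0=-1 v1=-2 v2=3
Advance to t=1 (no further collisions before then); velocities: v0=-1 v1=-2 v2=3; positions = 5 12 14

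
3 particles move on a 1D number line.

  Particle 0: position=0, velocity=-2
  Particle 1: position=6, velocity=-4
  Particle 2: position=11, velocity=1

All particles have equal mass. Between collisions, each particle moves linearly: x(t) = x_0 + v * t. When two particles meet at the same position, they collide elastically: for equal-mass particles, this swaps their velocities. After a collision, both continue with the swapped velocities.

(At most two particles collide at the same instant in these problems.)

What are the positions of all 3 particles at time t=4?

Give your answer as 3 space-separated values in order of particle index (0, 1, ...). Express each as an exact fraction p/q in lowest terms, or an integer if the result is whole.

Answer: -10 -8 15

Derivation:
Collision at t=3: particles 0 and 1 swap velocities; positions: p0=-6 p1=-6 p2=14; velocities now: v0=-4 v1=-2 v2=1
Advance to t=4 (no further collisions before then); velocities: v0=-4 v1=-2 v2=1; positions = -10 -8 15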